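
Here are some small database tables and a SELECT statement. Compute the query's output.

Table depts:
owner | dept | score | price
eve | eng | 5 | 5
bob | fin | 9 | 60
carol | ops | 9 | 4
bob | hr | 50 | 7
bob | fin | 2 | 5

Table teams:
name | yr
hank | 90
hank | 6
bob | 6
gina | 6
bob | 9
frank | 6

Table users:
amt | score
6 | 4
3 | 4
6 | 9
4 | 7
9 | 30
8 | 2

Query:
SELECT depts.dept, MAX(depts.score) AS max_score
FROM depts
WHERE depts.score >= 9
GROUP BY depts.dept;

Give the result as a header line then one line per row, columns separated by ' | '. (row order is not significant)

== RESULT ==
depts.dept | max_score
fin | 9
ops | 9
hr | 50

Derivation:
After WHERE (3 rows):
depts.owner | depts.dept | depts.score | depts.price
bob | fin | 9 | 60
carol | ops | 9 | 4
bob | hr | 50 | 7
After GROUP BY (3 rows):
depts.dept | max_score
fin | 9
ops | 9
hr | 50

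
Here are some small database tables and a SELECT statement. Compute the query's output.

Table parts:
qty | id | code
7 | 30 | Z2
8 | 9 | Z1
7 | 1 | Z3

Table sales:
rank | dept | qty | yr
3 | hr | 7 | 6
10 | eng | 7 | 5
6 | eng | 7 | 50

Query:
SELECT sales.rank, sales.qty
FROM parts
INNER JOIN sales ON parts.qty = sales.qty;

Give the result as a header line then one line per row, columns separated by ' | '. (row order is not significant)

== RESULT ==
sales.rank | sales.qty
3 | 7
10 | 7
6 | 7
3 | 7
10 | 7
6 | 7

Derivation:
After JOIN sales (6 rows):
parts.qty | parts.id | parts.code | sales.rank | sales.dept | sales.qty | sales.yr
7 | 30 | Z2 | 3 | hr | 7 | 6
7 | 30 | Z2 | 10 | eng | 7 | 5
7 | 30 | Z2 | 6 | eng | 7 | 50
7 | 1 | Z3 | 3 | hr | 7 | 6
7 | 1 | Z3 | 10 | eng | 7 | 5
7 | 1 | Z3 | 6 | eng | 7 | 50
After SELECT (6 rows):
sales.rank | sales.qty
3 | 7
10 | 7
6 | 7
3 | 7
10 | 7
6 | 7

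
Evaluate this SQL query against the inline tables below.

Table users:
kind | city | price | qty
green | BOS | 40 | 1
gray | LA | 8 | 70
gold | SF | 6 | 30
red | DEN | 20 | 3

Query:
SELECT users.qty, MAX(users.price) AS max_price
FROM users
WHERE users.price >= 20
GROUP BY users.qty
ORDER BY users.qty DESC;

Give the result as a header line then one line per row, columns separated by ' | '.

After WHERE (2 rows):
users.kind | users.city | users.price | users.qty
green | BOS | 40 | 1
red | DEN | 20 | 3
After GROUP BY (2 rows):
users.qty | max_price
1 | 40
3 | 20
After ORDER BY (2 rows):
users.qty | max_price
3 | 20
1 | 40

== RESULT ==
users.qty | max_price
3 | 20
1 | 40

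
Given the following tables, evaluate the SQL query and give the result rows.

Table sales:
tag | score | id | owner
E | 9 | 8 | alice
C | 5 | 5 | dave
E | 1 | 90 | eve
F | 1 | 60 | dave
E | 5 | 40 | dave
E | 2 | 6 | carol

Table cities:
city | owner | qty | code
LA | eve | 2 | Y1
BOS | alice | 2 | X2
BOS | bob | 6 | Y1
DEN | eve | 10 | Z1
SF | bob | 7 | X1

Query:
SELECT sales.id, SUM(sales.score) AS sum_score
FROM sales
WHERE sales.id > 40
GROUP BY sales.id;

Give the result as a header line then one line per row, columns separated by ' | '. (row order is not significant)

== RESULT ==
sales.id | sum_score
90 | 1
60 | 1

Derivation:
After WHERE (2 rows):
sales.tag | sales.score | sales.id | sales.owner
E | 1 | 90 | eve
F | 1 | 60 | dave
After GROUP BY (2 rows):
sales.id | sum_score
90 | 1
60 | 1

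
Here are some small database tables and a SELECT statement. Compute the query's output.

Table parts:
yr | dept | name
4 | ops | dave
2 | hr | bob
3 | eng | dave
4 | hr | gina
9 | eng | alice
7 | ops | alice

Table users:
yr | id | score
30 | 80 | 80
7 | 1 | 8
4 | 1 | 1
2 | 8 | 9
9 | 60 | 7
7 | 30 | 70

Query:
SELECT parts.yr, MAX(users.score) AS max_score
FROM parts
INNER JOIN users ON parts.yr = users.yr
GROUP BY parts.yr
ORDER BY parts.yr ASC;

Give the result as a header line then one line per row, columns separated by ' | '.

== RESULT ==
parts.yr | max_score
2 | 9
4 | 1
7 | 70
9 | 7

Derivation:
After JOIN users (6 rows):
parts.yr | parts.dept | parts.name | users.yr | users.id | users.score
4 | ops | dave | 4 | 1 | 1
2 | hr | bob | 2 | 8 | 9
4 | hr | gina | 4 | 1 | 1
9 | eng | alice | 9 | 60 | 7
7 | ops | alice | 7 | 1 | 8
7 | ops | alice | 7 | 30 | 70
After GROUP BY (4 rows):
parts.yr | max_score
4 | 1
2 | 9
9 | 7
7 | 70
After ORDER BY (4 rows):
parts.yr | max_score
2 | 9
4 | 1
7 | 70
9 | 7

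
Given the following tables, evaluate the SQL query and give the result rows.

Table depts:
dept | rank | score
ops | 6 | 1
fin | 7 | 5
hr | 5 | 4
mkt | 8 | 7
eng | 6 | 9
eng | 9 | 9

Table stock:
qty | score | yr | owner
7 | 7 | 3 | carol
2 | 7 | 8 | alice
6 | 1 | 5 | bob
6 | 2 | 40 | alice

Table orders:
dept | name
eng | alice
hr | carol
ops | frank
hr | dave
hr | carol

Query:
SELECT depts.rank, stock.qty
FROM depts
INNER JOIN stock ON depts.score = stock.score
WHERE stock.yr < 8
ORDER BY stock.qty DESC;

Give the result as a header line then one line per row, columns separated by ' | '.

After JOIN stock (3 rows):
depts.dept | depts.rank | depts.score | stock.qty | stock.score | stock.yr | stock.owner
ops | 6 | 1 | 6 | 1 | 5 | bob
mkt | 8 | 7 | 7 | 7 | 3 | carol
mkt | 8 | 7 | 2 | 7 | 8 | alice
After WHERE (2 rows):
depts.dept | depts.rank | depts.score | stock.qty | stock.score | stock.yr | stock.owner
ops | 6 | 1 | 6 | 1 | 5 | bob
mkt | 8 | 7 | 7 | 7 | 3 | carol
After SELECT (2 rows):
depts.rank | stock.qty
6 | 6
8 | 7
After ORDER BY (2 rows):
depts.rank | stock.qty
8 | 7
6 | 6

== RESULT ==
depts.rank | stock.qty
8 | 7
6 | 6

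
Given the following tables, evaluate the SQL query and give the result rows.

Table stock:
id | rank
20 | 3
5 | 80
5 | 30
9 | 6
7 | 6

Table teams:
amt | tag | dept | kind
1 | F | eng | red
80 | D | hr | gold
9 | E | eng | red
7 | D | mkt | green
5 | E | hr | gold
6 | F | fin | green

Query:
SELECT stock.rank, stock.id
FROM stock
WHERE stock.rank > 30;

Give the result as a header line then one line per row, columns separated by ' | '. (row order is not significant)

After WHERE (1 rows):
stock.id | stock.rank
5 | 80
After SELECT (1 rows):
stock.rank | stock.id
80 | 5

== RESULT ==
stock.rank | stock.id
80 | 5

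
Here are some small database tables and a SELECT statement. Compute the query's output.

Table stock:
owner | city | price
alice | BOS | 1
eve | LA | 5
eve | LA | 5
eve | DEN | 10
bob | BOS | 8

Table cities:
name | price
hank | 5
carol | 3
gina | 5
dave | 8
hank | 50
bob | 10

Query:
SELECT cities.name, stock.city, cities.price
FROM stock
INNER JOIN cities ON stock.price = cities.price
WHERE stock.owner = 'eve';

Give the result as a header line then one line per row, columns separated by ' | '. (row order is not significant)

After JOIN cities (6 rows):
stock.owner | stock.city | stock.price | cities.name | cities.price
eve | LA | 5 | hank | 5
eve | LA | 5 | gina | 5
eve | LA | 5 | hank | 5
eve | LA | 5 | gina | 5
eve | DEN | 10 | bob | 10
bob | BOS | 8 | dave | 8
After WHERE (5 rows):
stock.owner | stock.city | stock.price | cities.name | cities.price
eve | LA | 5 | hank | 5
eve | LA | 5 | gina | 5
eve | LA | 5 | hank | 5
eve | LA | 5 | gina | 5
eve | DEN | 10 | bob | 10
After SELECT (5 rows):
cities.name | stock.city | cities.price
hank | LA | 5
gina | LA | 5
hank | LA | 5
gina | LA | 5
bob | DEN | 10

== RESULT ==
cities.name | stock.city | cities.price
hank | LA | 5
gina | LA | 5
hank | LA | 5
gina | LA | 5
bob | DEN | 10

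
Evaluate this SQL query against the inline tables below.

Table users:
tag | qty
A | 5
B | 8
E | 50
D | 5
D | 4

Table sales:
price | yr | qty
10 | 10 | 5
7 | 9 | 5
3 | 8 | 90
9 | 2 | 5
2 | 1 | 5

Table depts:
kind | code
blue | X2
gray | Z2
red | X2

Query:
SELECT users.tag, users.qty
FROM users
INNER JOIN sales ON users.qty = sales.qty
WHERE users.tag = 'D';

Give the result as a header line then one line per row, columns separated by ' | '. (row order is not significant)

== RESULT ==
users.tag | users.qty
D | 5
D | 5
D | 5
D | 5

Derivation:
After JOIN sales (8 rows):
users.tag | users.qty | sales.price | sales.yr | sales.qty
A | 5 | 10 | 10 | 5
A | 5 | 7 | 9 | 5
A | 5 | 9 | 2 | 5
A | 5 | 2 | 1 | 5
D | 5 | 10 | 10 | 5
D | 5 | 7 | 9 | 5
D | 5 | 9 | 2 | 5
D | 5 | 2 | 1 | 5
After WHERE (4 rows):
users.tag | users.qty | sales.price | sales.yr | sales.qty
D | 5 | 10 | 10 | 5
D | 5 | 7 | 9 | 5
D | 5 | 9 | 2 | 5
D | 5 | 2 | 1 | 5
After SELECT (4 rows):
users.tag | users.qty
D | 5
D | 5
D | 5
D | 5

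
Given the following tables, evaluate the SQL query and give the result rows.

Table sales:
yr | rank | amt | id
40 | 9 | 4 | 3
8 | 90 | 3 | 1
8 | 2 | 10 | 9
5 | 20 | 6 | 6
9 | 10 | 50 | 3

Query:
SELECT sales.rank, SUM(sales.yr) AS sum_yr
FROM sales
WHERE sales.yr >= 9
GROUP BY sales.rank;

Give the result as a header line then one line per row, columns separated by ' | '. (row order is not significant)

== RESULT ==
sales.rank | sum_yr
9 | 40
10 | 9

Derivation:
After WHERE (2 rows):
sales.yr | sales.rank | sales.amt | sales.id
40 | 9 | 4 | 3
9 | 10 | 50 | 3
After GROUP BY (2 rows):
sales.rank | sum_yr
9 | 40
10 | 9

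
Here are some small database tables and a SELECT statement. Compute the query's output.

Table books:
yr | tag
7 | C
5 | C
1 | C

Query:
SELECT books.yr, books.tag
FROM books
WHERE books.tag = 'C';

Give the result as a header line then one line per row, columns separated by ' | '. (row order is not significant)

== RESULT ==
books.yr | books.tag
7 | C
5 | C
1 | C

Derivation:
After WHERE (3 rows):
books.yr | books.tag
7 | C
5 | C
1 | C
After SELECT (3 rows):
books.yr | books.tag
7 | C
5 | C
1 | C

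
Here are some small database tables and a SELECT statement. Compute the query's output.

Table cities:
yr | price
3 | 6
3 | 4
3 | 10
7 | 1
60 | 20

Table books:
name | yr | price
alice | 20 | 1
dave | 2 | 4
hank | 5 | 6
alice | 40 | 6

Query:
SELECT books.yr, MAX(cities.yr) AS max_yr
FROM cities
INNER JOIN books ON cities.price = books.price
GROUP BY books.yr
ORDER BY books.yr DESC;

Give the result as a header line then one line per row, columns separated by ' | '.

After JOIN books (4 rows):
cities.yr | cities.price | books.name | books.yr | books.price
3 | 6 | hank | 5 | 6
3 | 6 | alice | 40 | 6
3 | 4 | dave | 2 | 4
7 | 1 | alice | 20 | 1
After GROUP BY (4 rows):
books.yr | max_yr
5 | 3
40 | 3
2 | 3
20 | 7
After ORDER BY (4 rows):
books.yr | max_yr
40 | 3
20 | 7
5 | 3
2 | 3

== RESULT ==
books.yr | max_yr
40 | 3
20 | 7
5 | 3
2 | 3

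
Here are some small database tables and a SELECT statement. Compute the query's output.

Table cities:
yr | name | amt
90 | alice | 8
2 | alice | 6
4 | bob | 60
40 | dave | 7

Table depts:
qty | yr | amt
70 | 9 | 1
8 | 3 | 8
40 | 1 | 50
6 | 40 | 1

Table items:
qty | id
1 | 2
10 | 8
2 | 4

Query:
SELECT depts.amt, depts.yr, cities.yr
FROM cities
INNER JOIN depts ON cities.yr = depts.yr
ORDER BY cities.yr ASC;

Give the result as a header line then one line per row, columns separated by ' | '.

After JOIN depts (1 rows):
cities.yr | cities.name | cities.amt | depts.qty | depts.yr | depts.amt
40 | dave | 7 | 6 | 40 | 1
After SELECT (1 rows):
depts.amt | depts.yr | cities.yr
1 | 40 | 40
After ORDER BY (1 rows):
depts.amt | depts.yr | cities.yr
1 | 40 | 40

== RESULT ==
depts.amt | depts.yr | cities.yr
1 | 40 | 40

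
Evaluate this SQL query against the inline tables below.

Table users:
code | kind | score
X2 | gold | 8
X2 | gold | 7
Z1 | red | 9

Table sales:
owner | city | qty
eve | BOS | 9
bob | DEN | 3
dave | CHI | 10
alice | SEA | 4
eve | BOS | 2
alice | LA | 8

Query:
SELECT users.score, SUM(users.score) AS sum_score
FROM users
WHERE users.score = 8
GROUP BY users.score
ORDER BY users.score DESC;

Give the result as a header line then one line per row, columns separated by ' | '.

== RESULT ==
users.score | sum_score
8 | 8

Derivation:
After WHERE (1 rows):
users.code | users.kind | users.score
X2 | gold | 8
After GROUP BY (1 rows):
users.score | sum_score
8 | 8
After ORDER BY (1 rows):
users.score | sum_score
8 | 8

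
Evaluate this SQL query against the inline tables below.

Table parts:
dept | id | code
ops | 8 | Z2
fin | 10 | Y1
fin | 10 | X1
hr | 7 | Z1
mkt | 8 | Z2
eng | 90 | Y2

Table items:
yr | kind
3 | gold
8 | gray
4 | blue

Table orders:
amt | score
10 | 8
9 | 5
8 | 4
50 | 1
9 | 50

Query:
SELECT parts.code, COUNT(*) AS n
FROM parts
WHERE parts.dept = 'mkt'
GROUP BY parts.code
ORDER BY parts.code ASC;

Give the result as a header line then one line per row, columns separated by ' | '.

== RESULT ==
parts.code | n
Z2 | 1

Derivation:
After WHERE (1 rows):
parts.dept | parts.id | parts.code
mkt | 8 | Z2
After GROUP BY (1 rows):
parts.code | n
Z2 | 1
After ORDER BY (1 rows):
parts.code | n
Z2 | 1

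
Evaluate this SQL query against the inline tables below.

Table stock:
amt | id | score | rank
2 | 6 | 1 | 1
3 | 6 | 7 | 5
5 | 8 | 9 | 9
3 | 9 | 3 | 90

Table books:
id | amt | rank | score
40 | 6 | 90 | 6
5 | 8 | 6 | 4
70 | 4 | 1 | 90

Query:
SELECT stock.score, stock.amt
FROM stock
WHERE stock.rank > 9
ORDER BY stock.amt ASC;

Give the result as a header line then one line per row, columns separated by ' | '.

== RESULT ==
stock.score | stock.amt
3 | 3

Derivation:
After WHERE (1 rows):
stock.amt | stock.id | stock.score | stock.rank
3 | 9 | 3 | 90
After SELECT (1 rows):
stock.score | stock.amt
3 | 3
After ORDER BY (1 rows):
stock.score | stock.amt
3 | 3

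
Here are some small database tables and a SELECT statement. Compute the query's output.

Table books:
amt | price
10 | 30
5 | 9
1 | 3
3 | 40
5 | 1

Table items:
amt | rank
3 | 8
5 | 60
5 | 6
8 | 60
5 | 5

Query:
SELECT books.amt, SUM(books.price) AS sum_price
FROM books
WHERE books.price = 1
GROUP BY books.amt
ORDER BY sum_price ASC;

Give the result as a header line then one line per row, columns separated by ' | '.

After WHERE (1 rows):
books.amt | books.price
5 | 1
After GROUP BY (1 rows):
books.amt | sum_price
5 | 1
After ORDER BY (1 rows):
books.amt | sum_price
5 | 1

== RESULT ==
books.amt | sum_price
5 | 1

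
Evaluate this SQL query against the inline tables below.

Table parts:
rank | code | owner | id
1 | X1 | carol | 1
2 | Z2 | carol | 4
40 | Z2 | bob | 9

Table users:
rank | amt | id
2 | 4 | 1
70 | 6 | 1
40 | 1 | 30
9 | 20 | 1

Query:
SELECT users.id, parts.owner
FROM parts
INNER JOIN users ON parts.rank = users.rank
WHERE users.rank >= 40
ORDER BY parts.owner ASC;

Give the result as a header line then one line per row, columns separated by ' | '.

After JOIN users (2 rows):
parts.rank | parts.code | parts.owner | parts.id | users.rank | users.amt | users.id
2 | Z2 | carol | 4 | 2 | 4 | 1
40 | Z2 | bob | 9 | 40 | 1 | 30
After WHERE (1 rows):
parts.rank | parts.code | parts.owner | parts.id | users.rank | users.amt | users.id
40 | Z2 | bob | 9 | 40 | 1 | 30
After SELECT (1 rows):
users.id | parts.owner
30 | bob
After ORDER BY (1 rows):
users.id | parts.owner
30 | bob

== RESULT ==
users.id | parts.owner
30 | bob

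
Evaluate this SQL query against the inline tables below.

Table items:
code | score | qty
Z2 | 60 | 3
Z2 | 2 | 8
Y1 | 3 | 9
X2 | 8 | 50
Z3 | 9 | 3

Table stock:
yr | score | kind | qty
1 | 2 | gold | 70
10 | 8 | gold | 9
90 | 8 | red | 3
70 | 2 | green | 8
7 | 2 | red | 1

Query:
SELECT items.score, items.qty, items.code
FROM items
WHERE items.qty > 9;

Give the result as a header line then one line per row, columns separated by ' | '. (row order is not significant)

After WHERE (1 rows):
items.code | items.score | items.qty
X2 | 8 | 50
After SELECT (1 rows):
items.score | items.qty | items.code
8 | 50 | X2

== RESULT ==
items.score | items.qty | items.code
8 | 50 | X2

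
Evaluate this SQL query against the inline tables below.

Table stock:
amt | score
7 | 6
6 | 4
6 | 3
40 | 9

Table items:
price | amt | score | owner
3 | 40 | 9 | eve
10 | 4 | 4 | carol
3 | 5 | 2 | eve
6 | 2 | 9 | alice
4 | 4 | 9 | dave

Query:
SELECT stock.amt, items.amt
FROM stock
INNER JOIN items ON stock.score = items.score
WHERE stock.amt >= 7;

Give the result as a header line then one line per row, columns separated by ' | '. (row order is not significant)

== RESULT ==
stock.amt | items.amt
40 | 40
40 | 2
40 | 4

Derivation:
After JOIN items (4 rows):
stock.amt | stock.score | items.price | items.amt | items.score | items.owner
6 | 4 | 10 | 4 | 4 | carol
40 | 9 | 3 | 40 | 9 | eve
40 | 9 | 6 | 2 | 9 | alice
40 | 9 | 4 | 4 | 9 | dave
After WHERE (3 rows):
stock.amt | stock.score | items.price | items.amt | items.score | items.owner
40 | 9 | 3 | 40 | 9 | eve
40 | 9 | 6 | 2 | 9 | alice
40 | 9 | 4 | 4 | 9 | dave
After SELECT (3 rows):
stock.amt | items.amt
40 | 40
40 | 2
40 | 4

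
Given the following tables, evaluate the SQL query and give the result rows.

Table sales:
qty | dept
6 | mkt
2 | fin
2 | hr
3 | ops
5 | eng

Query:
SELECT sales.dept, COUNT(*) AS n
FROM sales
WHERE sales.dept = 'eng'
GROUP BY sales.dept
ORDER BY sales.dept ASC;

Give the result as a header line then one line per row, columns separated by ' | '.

== RESULT ==
sales.dept | n
eng | 1

Derivation:
After WHERE (1 rows):
sales.qty | sales.dept
5 | eng
After GROUP BY (1 rows):
sales.dept | n
eng | 1
After ORDER BY (1 rows):
sales.dept | n
eng | 1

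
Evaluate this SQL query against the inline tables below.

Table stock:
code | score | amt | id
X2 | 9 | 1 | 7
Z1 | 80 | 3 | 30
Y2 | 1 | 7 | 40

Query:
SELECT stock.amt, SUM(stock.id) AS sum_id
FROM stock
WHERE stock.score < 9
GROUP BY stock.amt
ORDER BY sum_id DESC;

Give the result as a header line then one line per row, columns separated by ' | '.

== RESULT ==
stock.amt | sum_id
7 | 40

Derivation:
After WHERE (1 rows):
stock.code | stock.score | stock.amt | stock.id
Y2 | 1 | 7 | 40
After GROUP BY (1 rows):
stock.amt | sum_id
7 | 40
After ORDER BY (1 rows):
stock.amt | sum_id
7 | 40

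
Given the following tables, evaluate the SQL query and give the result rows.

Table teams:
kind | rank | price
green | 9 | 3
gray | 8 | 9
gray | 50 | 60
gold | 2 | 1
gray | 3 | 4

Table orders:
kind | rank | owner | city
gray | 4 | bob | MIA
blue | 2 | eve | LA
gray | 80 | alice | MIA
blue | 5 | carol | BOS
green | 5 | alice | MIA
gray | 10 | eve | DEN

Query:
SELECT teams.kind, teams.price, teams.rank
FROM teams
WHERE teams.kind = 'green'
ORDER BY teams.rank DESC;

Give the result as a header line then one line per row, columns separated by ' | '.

== RESULT ==
teams.kind | teams.price | teams.rank
green | 3 | 9

Derivation:
After WHERE (1 rows):
teams.kind | teams.rank | teams.price
green | 9 | 3
After SELECT (1 rows):
teams.kind | teams.price | teams.rank
green | 3 | 9
After ORDER BY (1 rows):
teams.kind | teams.price | teams.rank
green | 3 | 9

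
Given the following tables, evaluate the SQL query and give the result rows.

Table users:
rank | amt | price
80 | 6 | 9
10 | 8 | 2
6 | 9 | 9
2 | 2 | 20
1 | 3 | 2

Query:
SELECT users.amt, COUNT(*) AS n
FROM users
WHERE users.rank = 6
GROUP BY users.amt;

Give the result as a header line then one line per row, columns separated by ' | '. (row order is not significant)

After WHERE (1 rows):
users.rank | users.amt | users.price
6 | 9 | 9
After GROUP BY (1 rows):
users.amt | n
9 | 1

== RESULT ==
users.amt | n
9 | 1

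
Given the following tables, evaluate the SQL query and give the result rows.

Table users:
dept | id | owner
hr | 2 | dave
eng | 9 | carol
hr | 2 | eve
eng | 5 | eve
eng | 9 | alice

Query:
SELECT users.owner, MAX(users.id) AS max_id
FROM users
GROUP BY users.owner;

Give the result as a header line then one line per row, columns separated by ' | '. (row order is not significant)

After GROUP BY (4 rows):
users.owner | max_id
dave | 2
carol | 9
eve | 5
alice | 9

== RESULT ==
users.owner | max_id
dave | 2
carol | 9
eve | 5
alice | 9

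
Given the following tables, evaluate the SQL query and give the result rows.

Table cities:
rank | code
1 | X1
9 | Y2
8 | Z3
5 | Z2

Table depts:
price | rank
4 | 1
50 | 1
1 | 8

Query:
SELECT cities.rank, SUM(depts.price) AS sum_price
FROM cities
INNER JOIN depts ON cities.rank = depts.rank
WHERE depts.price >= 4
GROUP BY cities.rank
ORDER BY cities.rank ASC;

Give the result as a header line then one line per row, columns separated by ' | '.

== RESULT ==
cities.rank | sum_price
1 | 54

Derivation:
After JOIN depts (3 rows):
cities.rank | cities.code | depts.price | depts.rank
1 | X1 | 4 | 1
1 | X1 | 50 | 1
8 | Z3 | 1 | 8
After WHERE (2 rows):
cities.rank | cities.code | depts.price | depts.rank
1 | X1 | 4 | 1
1 | X1 | 50 | 1
After GROUP BY (1 rows):
cities.rank | sum_price
1 | 54
After ORDER BY (1 rows):
cities.rank | sum_price
1 | 54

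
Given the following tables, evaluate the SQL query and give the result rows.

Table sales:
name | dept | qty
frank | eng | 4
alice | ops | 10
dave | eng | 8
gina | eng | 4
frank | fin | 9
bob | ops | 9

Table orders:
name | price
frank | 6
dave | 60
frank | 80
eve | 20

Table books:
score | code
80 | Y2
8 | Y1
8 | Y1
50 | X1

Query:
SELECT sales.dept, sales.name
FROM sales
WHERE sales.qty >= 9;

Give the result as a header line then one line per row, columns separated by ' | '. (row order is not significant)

After WHERE (3 rows):
sales.name | sales.dept | sales.qty
alice | ops | 10
frank | fin | 9
bob | ops | 9
After SELECT (3 rows):
sales.dept | sales.name
ops | alice
fin | frank
ops | bob

== RESULT ==
sales.dept | sales.name
ops | alice
fin | frank
ops | bob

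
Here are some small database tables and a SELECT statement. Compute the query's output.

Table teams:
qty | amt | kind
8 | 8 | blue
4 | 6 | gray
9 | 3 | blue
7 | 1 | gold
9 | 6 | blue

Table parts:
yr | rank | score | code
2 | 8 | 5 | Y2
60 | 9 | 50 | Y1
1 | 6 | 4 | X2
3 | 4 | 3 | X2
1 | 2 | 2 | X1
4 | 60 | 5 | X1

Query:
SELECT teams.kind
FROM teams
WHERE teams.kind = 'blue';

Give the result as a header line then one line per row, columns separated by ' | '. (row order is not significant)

== RESULT ==
teams.kind
blue
blue
blue

Derivation:
After WHERE (3 rows):
teams.qty | teams.amt | teams.kind
8 | 8 | blue
9 | 3 | blue
9 | 6 | blue
After SELECT (3 rows):
teams.kind
blue
blue
blue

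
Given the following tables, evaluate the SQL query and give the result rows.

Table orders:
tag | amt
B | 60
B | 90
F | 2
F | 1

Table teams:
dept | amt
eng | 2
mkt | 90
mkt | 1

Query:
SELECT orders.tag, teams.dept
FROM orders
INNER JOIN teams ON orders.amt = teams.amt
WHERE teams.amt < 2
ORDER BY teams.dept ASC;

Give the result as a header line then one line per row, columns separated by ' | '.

After JOIN teams (3 rows):
orders.tag | orders.amt | teams.dept | teams.amt
B | 90 | mkt | 90
F | 2 | eng | 2
F | 1 | mkt | 1
After WHERE (1 rows):
orders.tag | orders.amt | teams.dept | teams.amt
F | 1 | mkt | 1
After SELECT (1 rows):
orders.tag | teams.dept
F | mkt
After ORDER BY (1 rows):
orders.tag | teams.dept
F | mkt

== RESULT ==
orders.tag | teams.dept
F | mkt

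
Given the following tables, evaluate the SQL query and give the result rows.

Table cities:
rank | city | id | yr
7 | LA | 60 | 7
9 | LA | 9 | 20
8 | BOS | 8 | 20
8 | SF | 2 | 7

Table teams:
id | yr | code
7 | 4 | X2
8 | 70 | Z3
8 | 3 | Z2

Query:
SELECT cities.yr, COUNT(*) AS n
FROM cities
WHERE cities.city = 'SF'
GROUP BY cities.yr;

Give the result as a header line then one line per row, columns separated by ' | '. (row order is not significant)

== RESULT ==
cities.yr | n
7 | 1

Derivation:
After WHERE (1 rows):
cities.rank | cities.city | cities.id | cities.yr
8 | SF | 2 | 7
After GROUP BY (1 rows):
cities.yr | n
7 | 1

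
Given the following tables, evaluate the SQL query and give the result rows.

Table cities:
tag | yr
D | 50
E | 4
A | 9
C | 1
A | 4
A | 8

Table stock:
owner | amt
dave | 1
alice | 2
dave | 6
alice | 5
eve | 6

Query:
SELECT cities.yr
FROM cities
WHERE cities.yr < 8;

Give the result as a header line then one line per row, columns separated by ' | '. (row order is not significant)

== RESULT ==
cities.yr
4
1
4

Derivation:
After WHERE (3 rows):
cities.tag | cities.yr
E | 4
C | 1
A | 4
After SELECT (3 rows):
cities.yr
4
1
4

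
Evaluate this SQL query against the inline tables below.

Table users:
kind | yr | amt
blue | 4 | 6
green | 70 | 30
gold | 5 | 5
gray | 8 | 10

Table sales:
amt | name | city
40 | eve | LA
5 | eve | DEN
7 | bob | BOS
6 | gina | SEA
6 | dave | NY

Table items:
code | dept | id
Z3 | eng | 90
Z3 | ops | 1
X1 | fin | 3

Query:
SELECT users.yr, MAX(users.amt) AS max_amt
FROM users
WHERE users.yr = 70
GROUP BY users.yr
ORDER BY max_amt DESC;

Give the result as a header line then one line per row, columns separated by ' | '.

After WHERE (1 rows):
users.kind | users.yr | users.amt
green | 70 | 30
After GROUP BY (1 rows):
users.yr | max_amt
70 | 30
After ORDER BY (1 rows):
users.yr | max_amt
70 | 30

== RESULT ==
users.yr | max_amt
70 | 30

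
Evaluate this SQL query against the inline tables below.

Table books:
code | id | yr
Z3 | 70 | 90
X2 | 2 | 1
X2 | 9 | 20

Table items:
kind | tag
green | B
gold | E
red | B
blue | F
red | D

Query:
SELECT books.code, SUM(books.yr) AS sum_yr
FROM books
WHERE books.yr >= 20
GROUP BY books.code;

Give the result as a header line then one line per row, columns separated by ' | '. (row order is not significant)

== RESULT ==
books.code | sum_yr
Z3 | 90
X2 | 20

Derivation:
After WHERE (2 rows):
books.code | books.id | books.yr
Z3 | 70 | 90
X2 | 9 | 20
After GROUP BY (2 rows):
books.code | sum_yr
Z3 | 90
X2 | 20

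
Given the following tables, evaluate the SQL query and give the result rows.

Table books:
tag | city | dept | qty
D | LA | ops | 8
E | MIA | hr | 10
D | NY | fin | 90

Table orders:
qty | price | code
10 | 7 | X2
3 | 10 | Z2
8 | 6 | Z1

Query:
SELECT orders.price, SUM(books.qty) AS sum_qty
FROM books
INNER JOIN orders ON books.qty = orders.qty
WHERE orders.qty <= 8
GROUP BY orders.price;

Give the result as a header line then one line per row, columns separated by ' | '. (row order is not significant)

== RESULT ==
orders.price | sum_qty
6 | 8

Derivation:
After JOIN orders (2 rows):
books.tag | books.city | books.dept | books.qty | orders.qty | orders.price | orders.code
D | LA | ops | 8 | 8 | 6 | Z1
E | MIA | hr | 10 | 10 | 7 | X2
After WHERE (1 rows):
books.tag | books.city | books.dept | books.qty | orders.qty | orders.price | orders.code
D | LA | ops | 8 | 8 | 6 | Z1
After GROUP BY (1 rows):
orders.price | sum_qty
6 | 8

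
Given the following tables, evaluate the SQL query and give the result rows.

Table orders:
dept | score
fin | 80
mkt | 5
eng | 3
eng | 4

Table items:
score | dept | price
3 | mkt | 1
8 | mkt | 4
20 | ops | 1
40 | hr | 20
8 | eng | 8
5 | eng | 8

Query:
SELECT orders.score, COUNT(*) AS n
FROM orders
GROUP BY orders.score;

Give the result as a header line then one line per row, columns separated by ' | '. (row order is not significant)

After GROUP BY (4 rows):
orders.score | n
80 | 1
5 | 1
3 | 1
4 | 1

== RESULT ==
orders.score | n
80 | 1
5 | 1
3 | 1
4 | 1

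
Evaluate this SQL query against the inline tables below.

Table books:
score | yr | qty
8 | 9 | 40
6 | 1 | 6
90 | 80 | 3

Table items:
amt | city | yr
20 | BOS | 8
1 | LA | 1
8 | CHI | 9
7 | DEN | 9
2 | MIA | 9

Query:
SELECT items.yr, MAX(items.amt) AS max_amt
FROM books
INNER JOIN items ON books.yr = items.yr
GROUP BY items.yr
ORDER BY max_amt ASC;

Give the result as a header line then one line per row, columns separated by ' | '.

== RESULT ==
items.yr | max_amt
1 | 1
9 | 8

Derivation:
After JOIN items (4 rows):
books.score | books.yr | books.qty | items.amt | items.city | items.yr
8 | 9 | 40 | 8 | CHI | 9
8 | 9 | 40 | 7 | DEN | 9
8 | 9 | 40 | 2 | MIA | 9
6 | 1 | 6 | 1 | LA | 1
After GROUP BY (2 rows):
items.yr | max_amt
9 | 8
1 | 1
After ORDER BY (2 rows):
items.yr | max_amt
1 | 1
9 | 8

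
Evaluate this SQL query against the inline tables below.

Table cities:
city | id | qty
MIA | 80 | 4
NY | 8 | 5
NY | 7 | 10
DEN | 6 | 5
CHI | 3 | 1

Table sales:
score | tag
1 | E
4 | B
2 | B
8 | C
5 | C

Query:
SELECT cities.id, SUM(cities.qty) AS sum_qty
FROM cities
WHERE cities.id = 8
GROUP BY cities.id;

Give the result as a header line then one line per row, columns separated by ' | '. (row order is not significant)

After WHERE (1 rows):
cities.city | cities.id | cities.qty
NY | 8 | 5
After GROUP BY (1 rows):
cities.id | sum_qty
8 | 5

== RESULT ==
cities.id | sum_qty
8 | 5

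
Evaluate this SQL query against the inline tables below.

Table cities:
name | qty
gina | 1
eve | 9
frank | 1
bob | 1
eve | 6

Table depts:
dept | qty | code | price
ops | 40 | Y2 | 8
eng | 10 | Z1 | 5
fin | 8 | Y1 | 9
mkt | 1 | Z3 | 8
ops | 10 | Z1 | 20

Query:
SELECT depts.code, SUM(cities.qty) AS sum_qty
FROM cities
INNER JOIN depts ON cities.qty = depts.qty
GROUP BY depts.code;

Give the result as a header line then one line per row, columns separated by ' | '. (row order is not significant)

After JOIN depts (3 rows):
cities.name | cities.qty | depts.dept | depts.qty | depts.code | depts.price
gina | 1 | mkt | 1 | Z3 | 8
frank | 1 | mkt | 1 | Z3 | 8
bob | 1 | mkt | 1 | Z3 | 8
After GROUP BY (1 rows):
depts.code | sum_qty
Z3 | 3

== RESULT ==
depts.code | sum_qty
Z3 | 3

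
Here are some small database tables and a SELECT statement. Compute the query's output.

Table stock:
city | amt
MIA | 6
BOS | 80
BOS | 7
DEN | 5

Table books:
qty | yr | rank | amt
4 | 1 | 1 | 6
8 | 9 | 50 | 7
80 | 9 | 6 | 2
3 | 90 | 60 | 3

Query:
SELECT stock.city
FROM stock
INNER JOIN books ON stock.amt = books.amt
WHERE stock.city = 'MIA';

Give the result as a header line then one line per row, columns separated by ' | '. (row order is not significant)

== RESULT ==
stock.city
MIA

Derivation:
After JOIN books (2 rows):
stock.city | stock.amt | books.qty | books.yr | books.rank | books.amt
MIA | 6 | 4 | 1 | 1 | 6
BOS | 7 | 8 | 9 | 50 | 7
After WHERE (1 rows):
stock.city | stock.amt | books.qty | books.yr | books.rank | books.amt
MIA | 6 | 4 | 1 | 1 | 6
After SELECT (1 rows):
stock.city
MIA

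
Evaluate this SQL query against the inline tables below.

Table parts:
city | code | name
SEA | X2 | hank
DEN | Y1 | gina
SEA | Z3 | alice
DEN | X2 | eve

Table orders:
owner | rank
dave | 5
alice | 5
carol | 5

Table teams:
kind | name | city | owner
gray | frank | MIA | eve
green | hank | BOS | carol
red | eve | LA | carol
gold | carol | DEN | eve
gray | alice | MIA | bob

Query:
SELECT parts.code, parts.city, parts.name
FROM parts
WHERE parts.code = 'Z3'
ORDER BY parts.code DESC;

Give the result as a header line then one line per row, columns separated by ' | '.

== RESULT ==
parts.code | parts.city | parts.name
Z3 | SEA | alice

Derivation:
After WHERE (1 rows):
parts.city | parts.code | parts.name
SEA | Z3 | alice
After SELECT (1 rows):
parts.code | parts.city | parts.name
Z3 | SEA | alice
After ORDER BY (1 rows):
parts.code | parts.city | parts.name
Z3 | SEA | alice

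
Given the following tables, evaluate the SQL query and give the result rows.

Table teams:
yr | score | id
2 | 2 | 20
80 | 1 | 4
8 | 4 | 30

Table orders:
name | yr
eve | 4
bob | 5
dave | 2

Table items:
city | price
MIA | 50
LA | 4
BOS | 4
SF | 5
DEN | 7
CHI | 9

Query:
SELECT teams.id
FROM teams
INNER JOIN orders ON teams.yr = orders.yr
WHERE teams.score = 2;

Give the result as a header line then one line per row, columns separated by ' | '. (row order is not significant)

After JOIN orders (1 rows):
teams.yr | teams.score | teams.id | orders.name | orders.yr
2 | 2 | 20 | dave | 2
After WHERE (1 rows):
teams.yr | teams.score | teams.id | orders.name | orders.yr
2 | 2 | 20 | dave | 2
After SELECT (1 rows):
teams.id
20

== RESULT ==
teams.id
20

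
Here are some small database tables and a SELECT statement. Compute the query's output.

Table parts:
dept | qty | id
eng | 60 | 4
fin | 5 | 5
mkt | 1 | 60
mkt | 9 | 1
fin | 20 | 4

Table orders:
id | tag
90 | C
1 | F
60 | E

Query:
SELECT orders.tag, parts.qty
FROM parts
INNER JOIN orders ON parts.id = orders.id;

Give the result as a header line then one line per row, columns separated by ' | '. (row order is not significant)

After JOIN orders (2 rows):
parts.dept | parts.qty | parts.id | orders.id | orders.tag
mkt | 1 | 60 | 60 | E
mkt | 9 | 1 | 1 | F
After SELECT (2 rows):
orders.tag | parts.qty
E | 1
F | 9

== RESULT ==
orders.tag | parts.qty
E | 1
F | 9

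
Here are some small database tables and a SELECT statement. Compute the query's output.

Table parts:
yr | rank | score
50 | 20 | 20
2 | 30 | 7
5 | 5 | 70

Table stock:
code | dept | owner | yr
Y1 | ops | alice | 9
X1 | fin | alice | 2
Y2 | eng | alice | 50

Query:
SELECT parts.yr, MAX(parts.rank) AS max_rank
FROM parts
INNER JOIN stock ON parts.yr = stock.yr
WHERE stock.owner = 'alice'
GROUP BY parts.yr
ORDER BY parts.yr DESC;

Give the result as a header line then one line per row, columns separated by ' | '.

== RESULT ==
parts.yr | max_rank
50 | 20
2 | 30

Derivation:
After JOIN stock (2 rows):
parts.yr | parts.rank | parts.score | stock.code | stock.dept | stock.owner | stock.yr
50 | 20 | 20 | Y2 | eng | alice | 50
2 | 30 | 7 | X1 | fin | alice | 2
After WHERE (2 rows):
parts.yr | parts.rank | parts.score | stock.code | stock.dept | stock.owner | stock.yr
50 | 20 | 20 | Y2 | eng | alice | 50
2 | 30 | 7 | X1 | fin | alice | 2
After GROUP BY (2 rows):
parts.yr | max_rank
50 | 20
2 | 30
After ORDER BY (2 rows):
parts.yr | max_rank
50 | 20
2 | 30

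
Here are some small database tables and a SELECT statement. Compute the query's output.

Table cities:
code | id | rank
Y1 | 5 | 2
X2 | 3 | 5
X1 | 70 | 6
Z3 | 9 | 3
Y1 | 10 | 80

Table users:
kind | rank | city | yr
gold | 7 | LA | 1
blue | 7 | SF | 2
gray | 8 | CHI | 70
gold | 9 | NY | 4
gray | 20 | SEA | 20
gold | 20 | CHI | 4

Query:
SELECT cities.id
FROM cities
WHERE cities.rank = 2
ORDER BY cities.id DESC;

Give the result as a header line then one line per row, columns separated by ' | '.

== RESULT ==
cities.id
5

Derivation:
After WHERE (1 rows):
cities.code | cities.id | cities.rank
Y1 | 5 | 2
After SELECT (1 rows):
cities.id
5
After ORDER BY (1 rows):
cities.id
5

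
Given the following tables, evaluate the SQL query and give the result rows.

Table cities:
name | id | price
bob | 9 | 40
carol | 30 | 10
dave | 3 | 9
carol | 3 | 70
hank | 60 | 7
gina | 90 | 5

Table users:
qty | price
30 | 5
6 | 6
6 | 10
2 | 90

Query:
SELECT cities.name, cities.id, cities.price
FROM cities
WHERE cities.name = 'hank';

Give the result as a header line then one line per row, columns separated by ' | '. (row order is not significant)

After WHERE (1 rows):
cities.name | cities.id | cities.price
hank | 60 | 7
After SELECT (1 rows):
cities.name | cities.id | cities.price
hank | 60 | 7

== RESULT ==
cities.name | cities.id | cities.price
hank | 60 | 7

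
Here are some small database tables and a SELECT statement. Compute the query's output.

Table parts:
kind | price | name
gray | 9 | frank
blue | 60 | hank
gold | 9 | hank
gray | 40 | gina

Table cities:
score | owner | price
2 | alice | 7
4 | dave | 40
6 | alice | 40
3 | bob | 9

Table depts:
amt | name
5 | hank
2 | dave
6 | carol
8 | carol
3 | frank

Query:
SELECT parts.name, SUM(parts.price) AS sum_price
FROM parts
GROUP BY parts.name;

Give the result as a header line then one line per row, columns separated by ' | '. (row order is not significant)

== RESULT ==
parts.name | sum_price
frank | 9
hank | 69
gina | 40

Derivation:
After GROUP BY (3 rows):
parts.name | sum_price
frank | 9
hank | 69
gina | 40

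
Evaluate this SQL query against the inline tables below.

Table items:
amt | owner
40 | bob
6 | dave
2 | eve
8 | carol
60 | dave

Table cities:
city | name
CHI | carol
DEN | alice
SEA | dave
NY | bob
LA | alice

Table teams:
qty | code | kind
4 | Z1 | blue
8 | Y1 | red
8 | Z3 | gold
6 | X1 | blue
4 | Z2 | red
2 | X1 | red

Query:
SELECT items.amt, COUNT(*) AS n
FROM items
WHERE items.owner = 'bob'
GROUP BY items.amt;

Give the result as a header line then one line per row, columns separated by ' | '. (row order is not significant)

== RESULT ==
items.amt | n
40 | 1

Derivation:
After WHERE (1 rows):
items.amt | items.owner
40 | bob
After GROUP BY (1 rows):
items.amt | n
40 | 1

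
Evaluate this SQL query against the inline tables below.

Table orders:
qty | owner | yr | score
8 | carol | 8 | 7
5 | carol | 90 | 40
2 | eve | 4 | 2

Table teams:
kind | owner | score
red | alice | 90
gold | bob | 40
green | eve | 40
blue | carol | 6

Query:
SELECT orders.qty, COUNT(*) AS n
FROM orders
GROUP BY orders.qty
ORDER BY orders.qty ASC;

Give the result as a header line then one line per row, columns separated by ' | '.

After GROUP BY (3 rows):
orders.qty | n
8 | 1
5 | 1
2 | 1
After ORDER BY (3 rows):
orders.qty | n
2 | 1
5 | 1
8 | 1

== RESULT ==
orders.qty | n
2 | 1
5 | 1
8 | 1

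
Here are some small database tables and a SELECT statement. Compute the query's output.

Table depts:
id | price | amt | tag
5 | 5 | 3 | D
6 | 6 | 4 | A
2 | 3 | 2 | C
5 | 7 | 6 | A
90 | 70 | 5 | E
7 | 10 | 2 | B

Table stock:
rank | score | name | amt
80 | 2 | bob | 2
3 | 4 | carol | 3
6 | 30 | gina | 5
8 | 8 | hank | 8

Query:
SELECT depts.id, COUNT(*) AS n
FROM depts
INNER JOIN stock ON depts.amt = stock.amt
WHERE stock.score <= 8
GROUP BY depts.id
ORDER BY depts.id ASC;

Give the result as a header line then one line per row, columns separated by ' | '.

After JOIN stock (4 rows):
depts.id | depts.price | depts.amt | depts.tag | stock.rank | stock.score | stock.name | stock.amt
5 | 5 | 3 | D | 3 | 4 | carol | 3
2 | 3 | 2 | C | 80 | 2 | bob | 2
90 | 70 | 5 | E | 6 | 30 | gina | 5
7 | 10 | 2 | B | 80 | 2 | bob | 2
After WHERE (3 rows):
depts.id | depts.price | depts.amt | depts.tag | stock.rank | stock.score | stock.name | stock.amt
5 | 5 | 3 | D | 3 | 4 | carol | 3
2 | 3 | 2 | C | 80 | 2 | bob | 2
7 | 10 | 2 | B | 80 | 2 | bob | 2
After GROUP BY (3 rows):
depts.id | n
5 | 1
2 | 1
7 | 1
After ORDER BY (3 rows):
depts.id | n
2 | 1
5 | 1
7 | 1

== RESULT ==
depts.id | n
2 | 1
5 | 1
7 | 1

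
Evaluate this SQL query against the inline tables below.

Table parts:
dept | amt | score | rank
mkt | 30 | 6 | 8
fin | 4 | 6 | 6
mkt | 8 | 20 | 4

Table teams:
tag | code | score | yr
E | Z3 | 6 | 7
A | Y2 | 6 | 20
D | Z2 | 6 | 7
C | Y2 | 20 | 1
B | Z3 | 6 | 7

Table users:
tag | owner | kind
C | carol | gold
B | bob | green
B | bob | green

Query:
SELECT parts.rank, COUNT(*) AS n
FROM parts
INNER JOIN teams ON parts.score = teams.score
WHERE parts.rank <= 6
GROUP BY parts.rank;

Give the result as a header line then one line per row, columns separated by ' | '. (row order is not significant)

After JOIN teams (9 rows):
parts.dept | parts.amt | parts.score | parts.rank | teams.tag | teams.code | teams.score | teams.yr
mkt | 30 | 6 | 8 | E | Z3 | 6 | 7
mkt | 30 | 6 | 8 | A | Y2 | 6 | 20
mkt | 30 | 6 | 8 | D | Z2 | 6 | 7
mkt | 30 | 6 | 8 | B | Z3 | 6 | 7
fin | 4 | 6 | 6 | E | Z3 | 6 | 7
fin | 4 | 6 | 6 | A | Y2 | 6 | 20
fin | 4 | 6 | 6 | D | Z2 | 6 | 7
fin | 4 | 6 | 6 | B | Z3 | 6 | 7
mkt | 8 | 20 | 4 | C | Y2 | 20 | 1
After WHERE (5 rows):
parts.dept | parts.amt | parts.score | parts.rank | teams.tag | teams.code | teams.score | teams.yr
fin | 4 | 6 | 6 | E | Z3 | 6 | 7
fin | 4 | 6 | 6 | A | Y2 | 6 | 20
fin | 4 | 6 | 6 | D | Z2 | 6 | 7
fin | 4 | 6 | 6 | B | Z3 | 6 | 7
mkt | 8 | 20 | 4 | C | Y2 | 20 | 1
After GROUP BY (2 rows):
parts.rank | n
6 | 4
4 | 1

== RESULT ==
parts.rank | n
6 | 4
4 | 1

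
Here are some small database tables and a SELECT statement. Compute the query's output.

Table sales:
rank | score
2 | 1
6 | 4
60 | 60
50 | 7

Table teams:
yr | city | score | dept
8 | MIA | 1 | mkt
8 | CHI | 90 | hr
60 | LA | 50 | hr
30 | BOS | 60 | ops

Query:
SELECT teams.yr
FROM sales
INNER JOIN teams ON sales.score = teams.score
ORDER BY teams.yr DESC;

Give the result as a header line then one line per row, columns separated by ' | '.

== RESULT ==
teams.yr
30
8

Derivation:
After JOIN teams (2 rows):
sales.rank | sales.score | teams.yr | teams.city | teams.score | teams.dept
2 | 1 | 8 | MIA | 1 | mkt
60 | 60 | 30 | BOS | 60 | ops
After SELECT (2 rows):
teams.yr
8
30
After ORDER BY (2 rows):
teams.yr
30
8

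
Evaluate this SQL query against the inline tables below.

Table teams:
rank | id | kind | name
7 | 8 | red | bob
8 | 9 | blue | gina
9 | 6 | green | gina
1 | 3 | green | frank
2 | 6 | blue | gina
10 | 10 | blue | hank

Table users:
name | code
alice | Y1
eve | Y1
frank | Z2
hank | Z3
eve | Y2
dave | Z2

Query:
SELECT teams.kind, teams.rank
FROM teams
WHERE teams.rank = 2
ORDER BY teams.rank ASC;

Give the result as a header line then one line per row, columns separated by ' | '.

== RESULT ==
teams.kind | teams.rank
blue | 2

Derivation:
After WHERE (1 rows):
teams.rank | teams.id | teams.kind | teams.name
2 | 6 | blue | gina
After SELECT (1 rows):
teams.kind | teams.rank
blue | 2
After ORDER BY (1 rows):
teams.kind | teams.rank
blue | 2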